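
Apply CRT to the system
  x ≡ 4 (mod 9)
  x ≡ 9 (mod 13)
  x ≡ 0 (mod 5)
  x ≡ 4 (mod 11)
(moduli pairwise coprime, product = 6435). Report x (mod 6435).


Product of moduli M = 9 · 13 · 5 · 11 = 6435.
Merge one congruence at a time:
  Start: x ≡ 4 (mod 9).
  Combine with x ≡ 9 (mod 13); new modulus lcm = 117.
    Write x = 4 + 9·t and substitute into x ≡ 9 (mod 13): 9·t ≡ 9 − 4 = 5 (mod 13).
    The inverse of 9 mod 13 is 3 (since 9·3 = 27 = 2·13 + 1), so t ≡ 3·5 = 15 ≡ 2 (mod 13).
    Then x = 4 + 9·2 = 22, valid modulo lcm(9, 13) = 117: x ≡ 22 (mod 117).
  Combine with x ≡ 0 (mod 5); new modulus lcm = 585.
    Write x = 22 + 117·t and substitute into x ≡ 0 (mod 5): 117·t ≡ 0 − 22 = -22 (mod 5).
    Reduce coefficients mod 5: 2·t ≡ 3 (mod 5).
    The inverse of 2 mod 5 is 3 (since 2·3 = 6 = 1·5 + 1), so t ≡ 3·3 = 9 ≡ 4 (mod 5).
    Then x = 22 + 117·4 = 490, valid modulo lcm(117, 5) = 585: x ≡ 490 (mod 585).
  Combine with x ≡ 4 (mod 11); new modulus lcm = 6435.
    Write x = 490 + 585·t and substitute into x ≡ 4 (mod 11): 585·t ≡ 4 − 490 = -486 (mod 11).
    Reduce coefficients mod 11: 2·t ≡ 9 (mod 11).
    The inverse of 2 mod 11 is 6 (since 2·6 = 12 = 1·11 + 1), so t ≡ 6·9 = 54 ≡ 10 (mod 11).
    Then x = 490 + 585·10 = 6340, valid modulo lcm(585, 11) = 6435: x ≡ 6340 (mod 6435).
Verify against each original: 6340 mod 9 = 4, 6340 mod 13 = 9, 6340 mod 5 = 0, 6340 mod 11 = 4.

x ≡ 6340 (mod 6435).


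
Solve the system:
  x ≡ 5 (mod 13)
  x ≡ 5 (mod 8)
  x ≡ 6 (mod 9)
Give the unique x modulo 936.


Moduli 13, 8, 9 are pairwise coprime; by CRT there is a unique solution modulo M = 13 · 8 · 9 = 936.
Solve pairwise, accumulating the modulus:
  Start with x ≡ 5 (mod 13).
  Combine with x ≡ 5 (mod 8): since gcd(13, 8) = 1, we get a unique residue mod 104.
    Write x = 5 + 13·t and substitute into x ≡ 5 (mod 8): 13·t ≡ 5 − 5 = 0 (mod 8).
    Reduce coefficients mod 8: 5·t ≡ 0 (mod 8).
    The inverse of 5 mod 8 is 5 (since 5·5 = 25 = 3·8 + 1), so t ≡ 5·0 = 0 ≡ 0 (mod 8).
    Then x = 5 + 13·0 = 5, valid modulo lcm(13, 8) = 104: x ≡ 5 (mod 104).
  Combine with x ≡ 6 (mod 9): since gcd(104, 9) = 1, we get a unique residue mod 936.
    Write x = 5 + 104·t and substitute into x ≡ 6 (mod 9): 104·t ≡ 6 − 5 = 1 (mod 9).
    Reduce coefficients mod 9: 5·t ≡ 1 (mod 9).
    The inverse of 5 mod 9 is 2 (since 5·2 = 10 = 1·9 + 1), so t ≡ 2·1 = 2 ≡ 2 (mod 9).
    Then x = 5 + 104·2 = 213, valid modulo lcm(104, 9) = 936: x ≡ 213 (mod 936).
Verify: 213 mod 13 = 5 ✓, 213 mod 8 = 5 ✓, 213 mod 9 = 6 ✓.

x ≡ 213 (mod 936).


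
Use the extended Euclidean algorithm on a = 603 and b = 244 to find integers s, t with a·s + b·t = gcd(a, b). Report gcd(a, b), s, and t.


Euclidean algorithm on (603, 244) — divide until remainder is 0:
  603 = 2 · 244 + 115
  244 = 2 · 115 + 14
  115 = 8 · 14 + 3
  14 = 4 · 3 + 2
  3 = 1 · 2 + 1
  2 = 2 · 1 + 0
gcd(603, 244) = 1.
Track Bezout coefficients alongside the remainders: start with r₀ = 603 = a·1 + b·0 (s = 1, t = 0) and r₁ = 244 = a·0 + b·1 (s = 0, t = 1); each new remainder r_{k+1} = r_{k-1} − q_k·r_k inherits s_{k+1} = s_{k-1} − q_k·s_k, t_{k+1} = t_{k-1} − q_k·t_k, so r_k = a·s_k + b·t_k at every step:
  q = 2: r = 115, s = 1 − 2·0 = 1, t = 0 − 2·1 = -2  (check: 603·1 + 244·(-2) = 115)
  q = 2: r = 14, s = 0 − 2·1 = -2, t = 1 − 2·(-2) = 5  (check: 603·(-2) + 244·5 = 14)
  q = 8: r = 3, s = 1 − 8·(-2) = 17, t = -2 − 8·5 = -42  (check: 603·17 + 244·(-42) = 3)
  q = 4: r = 2, s = -2 − 4·17 = -70, t = 5 − 4·(-42) = 173  (check: 603·(-70) + 244·173 = 2)
  q = 1: r = 1, s = 17 − 1·(-70) = 87, t = -42 − 1·173 = -215  (check: 603·87 + 244·(-215) = 1)
The row with r = 1 (the gcd) gives the Bezout coefficients s = 87, t = -215.
Result: 603 · (87) + 244 · (-215) = 1.

gcd(603, 244) = 1; s = 87, t = -215 (check: 603·87 + 244·(-215) = 1).


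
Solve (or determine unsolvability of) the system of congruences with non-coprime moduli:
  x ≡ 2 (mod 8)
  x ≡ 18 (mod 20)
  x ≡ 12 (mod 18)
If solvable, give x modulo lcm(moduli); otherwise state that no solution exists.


Moduli 8, 20, 18 are not pairwise coprime, so CRT works modulo lcm(m_i) when all pairwise compatibility conditions hold.
Pairwise compatibility: gcd(m_i, m_j) must divide a_i - a_j for every pair.
Merge one congruence at a time:
  Start: x ≡ 2 (mod 8).
  Combine with x ≡ 18 (mod 20): gcd(8, 20) = 4; 18 - 2 = 16, which IS divisible by 4, so compatible.
    Write x = 2 + 8·t and substitute into x ≡ 18 (mod 20): 8·t ≡ 18 − 2 = 16 (mod 20).
    Divide the congruence (and modulus) by g = 4: 2·t ≡ 4 (mod 5).
    The inverse of 2 mod 5 is 3 (since 2·3 = 6 = 1·5 + 1), so t ≡ 3·4 = 12 ≡ 2 (mod 5).
    Then x = 2 + 8·2 = 18, valid modulo lcm(8, 20) = 40: x ≡ 18 (mod 40).
  Combine with x ≡ 12 (mod 18): gcd(40, 18) = 2; 12 - 18 = -6, which IS divisible by 2, so compatible.
    Write x = 18 + 40·t and substitute into x ≡ 12 (mod 18): 40·t ≡ 12 − 18 = -6 (mod 18).
    Divide the congruence (and modulus) by g = 2: 20·t ≡ -3 (mod 9).
    Reduce coefficients mod 9: 2·t ≡ 6 (mod 9).
    The inverse of 2 mod 9 is 5 (since 2·5 = 10 = 1·9 + 1), so t ≡ 5·6 = 30 ≡ 3 (mod 9).
    Then x = 18 + 40·3 = 138, valid modulo lcm(40, 18) = 360: x ≡ 138 (mod 360).
Verify: 138 mod 8 = 2, 138 mod 20 = 18, 138 mod 18 = 12.

x ≡ 138 (mod 360).


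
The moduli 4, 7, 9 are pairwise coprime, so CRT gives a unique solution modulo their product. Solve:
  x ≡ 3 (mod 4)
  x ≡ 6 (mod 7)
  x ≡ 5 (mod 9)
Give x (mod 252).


Moduli 4, 7, 9 are pairwise coprime; by CRT there is a unique solution modulo M = 4 · 7 · 9 = 252.
Solve pairwise, accumulating the modulus:
  Start with x ≡ 3 (mod 4).
  Combine with x ≡ 6 (mod 7): since gcd(4, 7) = 1, we get a unique residue mod 28.
    Write x = 3 + 4·t and substitute into x ≡ 6 (mod 7): 4·t ≡ 6 − 3 = 3 (mod 7).
    The inverse of 4 mod 7 is 2 (since 4·2 = 8 = 1·7 + 1), so t ≡ 2·3 = 6 ≡ 6 (mod 7).
    Then x = 3 + 4·6 = 27, valid modulo lcm(4, 7) = 28: x ≡ 27 (mod 28).
  Combine with x ≡ 5 (mod 9): since gcd(28, 9) = 1, we get a unique residue mod 252.
    Write x = 27 + 28·t and substitute into x ≡ 5 (mod 9): 28·t ≡ 5 − 27 = -22 (mod 9).
    Reduce coefficients mod 9: 1·t ≡ 5 (mod 9).
    So t ≡ 5 (mod 9).
    Then x = 27 + 28·5 = 167, valid modulo lcm(28, 9) = 252: x ≡ 167 (mod 252).
Verify: 167 mod 4 = 3 ✓, 167 mod 7 = 6 ✓, 167 mod 9 = 5 ✓.

x ≡ 167 (mod 252).


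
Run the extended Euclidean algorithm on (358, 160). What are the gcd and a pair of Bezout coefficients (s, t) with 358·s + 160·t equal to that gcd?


Euclidean algorithm on (358, 160) — divide until remainder is 0:
  358 = 2 · 160 + 38
  160 = 4 · 38 + 8
  38 = 4 · 8 + 6
  8 = 1 · 6 + 2
  6 = 3 · 2 + 0
gcd(358, 160) = 2.
Track Bezout coefficients alongside the remainders: start with r₀ = 358 = a·1 + b·0 (s = 1, t = 0) and r₁ = 160 = a·0 + b·1 (s = 0, t = 1); each new remainder r_{k+1} = r_{k-1} − q_k·r_k inherits s_{k+1} = s_{k-1} − q_k·s_k, t_{k+1} = t_{k-1} − q_k·t_k, so r_k = a·s_k + b·t_k at every step:
  q = 2: r = 38, s = 1 − 2·0 = 1, t = 0 − 2·1 = -2  (check: 358·1 + 160·(-2) = 38)
  q = 4: r = 8, s = 0 − 4·1 = -4, t = 1 − 4·(-2) = 9  (check: 358·(-4) + 160·9 = 8)
  q = 4: r = 6, s = 1 − 4·(-4) = 17, t = -2 − 4·9 = -38  (check: 358·17 + 160·(-38) = 6)
  q = 1: r = 2, s = -4 − 1·17 = -21, t = 9 − 1·(-38) = 47  (check: 358·(-21) + 160·47 = 2)
The row with r = 2 (the gcd) gives the Bezout coefficients s = -21, t = 47.
Result: 358 · (-21) + 160 · (47) = 2.

gcd(358, 160) = 2; s = -21, t = 47 (check: 358·(-21) + 160·47 = 2).


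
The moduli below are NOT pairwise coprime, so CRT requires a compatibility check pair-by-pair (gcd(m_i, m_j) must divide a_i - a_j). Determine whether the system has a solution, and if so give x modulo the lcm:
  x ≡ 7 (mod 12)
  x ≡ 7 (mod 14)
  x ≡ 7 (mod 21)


Moduli 12, 14, 21 are not pairwise coprime, so CRT works modulo lcm(m_i) when all pairwise compatibility conditions hold.
Pairwise compatibility: gcd(m_i, m_j) must divide a_i - a_j for every pair.
Merge one congruence at a time:
  Start: x ≡ 7 (mod 12).
  Combine with x ≡ 7 (mod 14): gcd(12, 14) = 2; 7 - 7 = 0, which IS divisible by 2, so compatible.
    Write x = 7 + 12·t and substitute into x ≡ 7 (mod 14): 12·t ≡ 7 − 7 = 0 (mod 14).
    Divide the congruence (and modulus) by g = 2: 6·t ≡ 0 (mod 7).
    The inverse of 6 mod 7 is 6 (since 6·6 = 36 = 5·7 + 1), so t ≡ 6·0 = 0 ≡ 0 (mod 7).
    Then x = 7 + 12·0 = 7, valid modulo lcm(12, 14) = 84: x ≡ 7 (mod 84).
  Combine with x ≡ 7 (mod 21): gcd(84, 21) = 21; 7 - 7 = 0, which IS divisible by 21, so compatible.
    Write x = 7 + 84·t and substitute into x ≡ 7 (mod 21): 84·t ≡ 7 − 7 = 0 (mod 21).
    Divide the congruence (and modulus) by g = 21: 4·t ≡ 0 (mod 1).
    Modulo 1 every t works; take t = 0.
    Then x = 7 + 84·0 = 7, valid modulo lcm(84, 21) = 84: x ≡ 7 (mod 84).
Verify: 7 mod 12 = 7, 7 mod 14 = 7, 7 mod 21 = 7.

x ≡ 7 (mod 84).


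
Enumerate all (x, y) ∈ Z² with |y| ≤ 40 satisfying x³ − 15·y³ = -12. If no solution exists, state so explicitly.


The equation is x³ - 15y³ = -12. For fixed y, x³ = 15·y³ − 12, so a solution requires the RHS to be a perfect cube.
Strategy: iterate y from -40 to 40, compute RHS = 15·y³ − 12, and check whether it is a (positive or negative) perfect cube.
Check small values of y:
  y = 0: RHS = -12 is not a perfect cube.
  y = 1: RHS = 3 is not a perfect cube.
  y = -1: RHS = -27 = (-3)³ ⇒ x = -3 works.
  y = 2: RHS = 108 is not a perfect cube.
  y = -2: RHS = -132 is not a perfect cube.
  y = 3: RHS = 393 is not a perfect cube.
  y = -3: RHS = -417 is not a perfect cube.
Continuing the search up to |y| = 40 finds no further solutions beyond those listed.
Collected solutions: (-3, -1).

Solutions (with |y| ≤ 40): (-3, -1).


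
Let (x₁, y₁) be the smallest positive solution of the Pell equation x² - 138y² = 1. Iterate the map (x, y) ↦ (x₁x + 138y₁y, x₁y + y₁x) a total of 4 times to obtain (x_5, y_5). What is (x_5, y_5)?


Step 1: Find the fundamental solution (x₁, y₁) of x² - 138y² = 1.
  Expand √138 as a continued fraction. a₀ = ⌊√138⌋ = 11; iterate m_{k+1} = d_k·a_k − m_k, d_{k+1} = (138 − m_{k+1}²)/d_k, a_{k+1} = ⌊(a₀ + m_{k+1})/d_{k+1}⌋ (starting m₀ = 0, d₀ = 1), with convergents p_k = a_k·p_{k-1} + p_{k-2}, q_k = a_k·q_{k-1} + q_{k-2} (p₋₁ = 1, q₋₁ = 0):
  k = 0: a₀ = 11; p₀/q₀ = 11/1; p₀² − 138·q₀² = 121 − 138 = -17.
  k = 1: m = 11, d = 17, a = ⌊(11 + 11)/17⌋ = 1; p/q = (1·11 + 1)/(1·1 + 0) = 12/1; p² − 138·q² = 144 − 138 = 6.
  k = 2: m = 6, d = 6, a = ⌊(11 + 6)/6⌋ = 2; p/q = (2·12 + 11)/(2·1 + 1) = 35/3; p² − 138·q² = 1225 − 1242 = -17.
  k = 3: m = 6, d = 17, a = ⌊(11 + 6)/17⌋ = 1; p/q = (1·35 + 12)/(1·3 + 1) = 47/4; p² − 138·q² = 2209 − 2208 = 1.
  The first convergent with p² − 138·q² = 1 gives the fundamental solution (x₁, y₁) = (47, 4).
Step 2: Apply the recurrence (x_{n+1}, y_{n+1}) = (x₁x_n + 138y₁y_n, x₁y_n + y₁x_n) repeatedly.
  From (x_1, y_1) = (47, 4): x_2 = 47·47 + 138·4·4 = 4417; y_2 = 47·4 + 4·47 = 376.
  From (x_2, y_2) = (4417, 376): x_3 = 47·4417 + 138·4·376 = 415151; y_3 = 47·376 + 4·4417 = 35340.
  From (x_3, y_3) = (415151, 35340): x_4 = 47·415151 + 138·4·35340 = 39019777; y_4 = 47·35340 + 4·415151 = 3321584.
  From (x_4, y_4) = (39019777, 3321584): x_5 = 47·39019777 + 138·4·3321584 = 3667443887; y_5 = 47·3321584 + 4·39019777 = 312193556.
Step 3: Verify x_5² - 138·y_5² = 13450144664293668769 - 13450144664293668768 = 1 (should be 1). ✓

(x_1, y_1) = (47, 4); (x_5, y_5) = (3667443887, 312193556).


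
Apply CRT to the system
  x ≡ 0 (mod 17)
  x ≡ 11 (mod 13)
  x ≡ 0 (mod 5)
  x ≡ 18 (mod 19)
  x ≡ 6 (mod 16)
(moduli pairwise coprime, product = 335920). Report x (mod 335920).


Product of moduli M = 17 · 13 · 5 · 19 · 16 = 335920.
Merge one congruence at a time:
  Start: x ≡ 0 (mod 17).
  Combine with x ≡ 11 (mod 13); new modulus lcm = 221.
    Write x = 0 + 17·t and substitute into x ≡ 11 (mod 13): 17·t ≡ 11 − 0 = 11 (mod 13).
    Reduce coefficients mod 13: 4·t ≡ 11 (mod 13).
    The inverse of 4 mod 13 is 10 (since 4·10 = 40 = 3·13 + 1), so t ≡ 10·11 = 110 ≡ 6 (mod 13).
    Then x = 0 + 17·6 = 102, valid modulo lcm(17, 13) = 221: x ≡ 102 (mod 221).
  Combine with x ≡ 0 (mod 5); new modulus lcm = 1105.
    Write x = 102 + 221·t and substitute into x ≡ 0 (mod 5): 221·t ≡ 0 − 102 = -102 (mod 5).
    Reduce coefficients mod 5: 1·t ≡ 3 (mod 5).
    So t ≡ 3 (mod 5).
    Then x = 102 + 221·3 = 765, valid modulo lcm(221, 5) = 1105: x ≡ 765 (mod 1105).
  Combine with x ≡ 18 (mod 19); new modulus lcm = 20995.
    Write x = 765 + 1105·t and substitute into x ≡ 18 (mod 19): 1105·t ≡ 18 − 765 = -747 (mod 19).
    Reduce coefficients mod 19: 3·t ≡ 13 (mod 19).
    The inverse of 3 mod 19 is 13 (since 3·13 = 39 = 2·19 + 1), so t ≡ 13·13 = 169 ≡ 17 (mod 19).
    Then x = 765 + 1105·17 = 19550, valid modulo lcm(1105, 19) = 20995: x ≡ 19550 (mod 20995).
  Combine with x ≡ 6 (mod 16); new modulus lcm = 335920.
    Write x = 19550 + 20995·t and substitute into x ≡ 6 (mod 16): 20995·t ≡ 6 − 19550 = -19544 (mod 16).
    Reduce coefficients mod 16: 3·t ≡ 8 (mod 16).
    The inverse of 3 mod 16 is 11 (since 3·11 = 33 = 2·16 + 1), so t ≡ 11·8 = 88 ≡ 8 (mod 16).
    Then x = 19550 + 20995·8 = 187510, valid modulo lcm(20995, 16) = 335920: x ≡ 187510 (mod 335920).
Verify against each original: 187510 mod 17 = 0, 187510 mod 13 = 11, 187510 mod 5 = 0, 187510 mod 19 = 18, 187510 mod 16 = 6.

x ≡ 187510 (mod 335920).


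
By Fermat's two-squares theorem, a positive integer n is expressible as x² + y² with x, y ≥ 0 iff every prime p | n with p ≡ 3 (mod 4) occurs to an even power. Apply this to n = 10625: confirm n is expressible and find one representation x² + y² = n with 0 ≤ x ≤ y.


Step 1: Factor n = 10625 = 5^4 · 17.
Step 2: Check the mod-4 condition on each prime factor: 5 ≡ 1 (mod 4), exponent 4; 17 ≡ 1 (mod 4), exponent 1.
All primes ≡ 3 (mod 4) appear to even exponent (or don't appear), so by the two-squares theorem n IS expressible as a sum of two squares.
Step 3: Build a representation. Group n = k² · m with k = 5 and m = 5 · 5 · 17 = 425 (a product of primes ≡ 1 (mod 4)); a representation of m scales to one of n via (k·x)² + (k·y)² = k²(x² + y²). Each prime p ≡ 1 (mod 4) is itself a sum of two squares; find a² by testing p − a² for a perfect square:
  5: 5 − 1² = 4 = 2² ⇒ 5 = 1² + 2².
  17: 17 − 1² = 16 = 4² ⇒ 17 = 1² + 4².
  Combine using the Brahmagupta–Fibonacci identity (a² + b²)(c² + d²) = (ac − bd)² + (ad + bc)² = (ac + bd)² + (ad − bc)²:
  5 · 5 = 25: from (1² + 2²)(1² + 2²), take (1·1 − 2·2, 1·2 + 2·1) = (1 − 4, 2 + 2) = (-3, 4); dropping signs (only squares matter) gives (3, 4); check 3² + 4² = 9 + 16 = 25 ✓.
  25 · 17 = 425: from (3² + 4²)(1² + 4²), take (3·1 − 4·4, 3·4 + 4·1) = (3 − 16, 12 + 4) = (-13, 16); dropping signs (only squares matter) gives (13, 16); check 13² + 16² = 169 + 256 = 425 ✓.
  Scale by k = 5: (5·13, 5·16) = (65, 80).
Step 4: Order so x ≤ y and verify: 65² + 80² = 4225 + 6400 = 10625 = n. ✓

n = 10625 = 65² + 80² (one valid representation with x ≤ y).


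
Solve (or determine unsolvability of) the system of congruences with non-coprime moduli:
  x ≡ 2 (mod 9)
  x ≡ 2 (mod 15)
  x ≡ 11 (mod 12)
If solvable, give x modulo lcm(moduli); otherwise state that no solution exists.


Moduli 9, 15, 12 are not pairwise coprime, so CRT works modulo lcm(m_i) when all pairwise compatibility conditions hold.
Pairwise compatibility: gcd(m_i, m_j) must divide a_i - a_j for every pair.
Merge one congruence at a time:
  Start: x ≡ 2 (mod 9).
  Combine with x ≡ 2 (mod 15): gcd(9, 15) = 3; 2 - 2 = 0, which IS divisible by 3, so compatible.
    Write x = 2 + 9·t and substitute into x ≡ 2 (mod 15): 9·t ≡ 2 − 2 = 0 (mod 15).
    Divide the congruence (and modulus) by g = 3: 3·t ≡ 0 (mod 5).
    The inverse of 3 mod 5 is 2 (since 3·2 = 6 = 1·5 + 1), so t ≡ 2·0 = 0 ≡ 0 (mod 5).
    Then x = 2 + 9·0 = 2, valid modulo lcm(9, 15) = 45: x ≡ 2 (mod 45).
  Combine with x ≡ 11 (mod 12): gcd(45, 12) = 3; 11 - 2 = 9, which IS divisible by 3, so compatible.
    Write x = 2 + 45·t and substitute into x ≡ 11 (mod 12): 45·t ≡ 11 − 2 = 9 (mod 12).
    Divide the congruence (and modulus) by g = 3: 15·t ≡ 3 (mod 4).
    Reduce coefficients mod 4: 3·t ≡ 3 (mod 4).
    The inverse of 3 mod 4 is 3 (since 3·3 = 9 = 2·4 + 1), so t ≡ 3·3 = 9 ≡ 1 (mod 4).
    Then x = 2 + 45·1 = 47, valid modulo lcm(45, 12) = 180: x ≡ 47 (mod 180).
Verify: 47 mod 9 = 2, 47 mod 15 = 2, 47 mod 12 = 11.

x ≡ 47 (mod 180).


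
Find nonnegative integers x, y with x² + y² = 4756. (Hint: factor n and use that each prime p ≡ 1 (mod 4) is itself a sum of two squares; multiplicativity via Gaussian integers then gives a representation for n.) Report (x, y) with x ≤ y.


Step 1: Factor n = 4756 = 2^2 · 29 · 41.
Step 2: Check the mod-4 condition on each prime factor: 2 = 2 (special); 29 ≡ 1 (mod 4), exponent 1; 41 ≡ 1 (mod 4), exponent 1.
All primes ≡ 3 (mod 4) appear to even exponent (or don't appear), so by the two-squares theorem n IS expressible as a sum of two squares.
Step 3: Build a representation. Group n = k² · m with k = 2 and m = 29 · 41 = 1189 (a product of primes ≡ 1 (mod 4)); a representation of m scales to one of n via (k·x)² + (k·y)² = k²(x² + y²). Each prime p ≡ 1 (mod 4) is itself a sum of two squares; find a² by testing p − a² for a perfect square:
  29: 29 − 1² = 28, 29 − 2² = 25 = 5² ⇒ 29 = 2² + 5².
  41: 41 − 1² = 40, 41 − 2² = 37, 41 − 3² = 32, 41 − 4² = 25 = 5² ⇒ 41 = 4² + 5².
  Combine using the Brahmagupta–Fibonacci identity (a² + b²)(c² + d²) = (ac − bd)² + (ad + bc)² = (ac + bd)² + (ad − bc)²:
  29 · 41 = 1189: from (2² + 5²)(4² + 5²), take (2·4 − 5·5, 2·5 + 5·4) = (8 − 25, 10 + 20) = (-17, 30); dropping signs (only squares matter) gives (17, 30); check 17² + 30² = 289 + 900 = 1189 ✓.
  Scale by k = 2: (2·17, 2·30) = (34, 60).
Step 4: Order so x ≤ y and verify: 34² + 60² = 1156 + 3600 = 4756 = n. ✓

n = 4756 = 34² + 60² (one valid representation with x ≤ y).


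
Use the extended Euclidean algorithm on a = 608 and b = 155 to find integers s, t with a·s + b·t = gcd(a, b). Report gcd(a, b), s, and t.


Euclidean algorithm on (608, 155) — divide until remainder is 0:
  608 = 3 · 155 + 143
  155 = 1 · 143 + 12
  143 = 11 · 12 + 11
  12 = 1 · 11 + 1
  11 = 11 · 1 + 0
gcd(608, 155) = 1.
Track Bezout coefficients alongside the remainders: start with r₀ = 608 = a·1 + b·0 (s = 1, t = 0) and r₁ = 155 = a·0 + b·1 (s = 0, t = 1); each new remainder r_{k+1} = r_{k-1} − q_k·r_k inherits s_{k+1} = s_{k-1} − q_k·s_k, t_{k+1} = t_{k-1} − q_k·t_k, so r_k = a·s_k + b·t_k at every step:
  q = 3: r = 143, s = 1 − 3·0 = 1, t = 0 − 3·1 = -3  (check: 608·1 + 155·(-3) = 143)
  q = 1: r = 12, s = 0 − 1·1 = -1, t = 1 − 1·(-3) = 4  (check: 608·(-1) + 155·4 = 12)
  q = 11: r = 11, s = 1 − 11·(-1) = 12, t = -3 − 11·4 = -47  (check: 608·12 + 155·(-47) = 11)
  q = 1: r = 1, s = -1 − 1·12 = -13, t = 4 − 1·(-47) = 51  (check: 608·(-13) + 155·51 = 1)
The row with r = 1 (the gcd) gives the Bezout coefficients s = -13, t = 51.
Result: 608 · (-13) + 155 · (51) = 1.

gcd(608, 155) = 1; s = -13, t = 51 (check: 608·(-13) + 155·51 = 1).


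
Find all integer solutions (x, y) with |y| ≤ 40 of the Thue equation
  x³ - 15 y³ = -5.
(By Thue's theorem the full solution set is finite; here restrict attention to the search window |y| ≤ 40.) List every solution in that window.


The equation is x³ - 15y³ = -5. For fixed y, x³ = 15·y³ − 5, so a solution requires the RHS to be a perfect cube.
Strategy: iterate y from -40 to 40, compute RHS = 15·y³ − 5, and check whether it is a (positive or negative) perfect cube.
Check small values of y:
  y = 0: RHS = -5 is not a perfect cube.
  y = 1: RHS = 10 is not a perfect cube.
  y = -1: RHS = -20 is not a perfect cube.
  y = 2: RHS = 115 is not a perfect cube.
  y = -2: RHS = -125 = (-5)³ ⇒ x = -5 works.
  y = 3: RHS = 400 is not a perfect cube.
  y = -3: RHS = -410 is not a perfect cube.
Continuing the search up to |y| = 40 finds no further solutions beyond those listed.
Collected solutions: (-5, -2).

Solutions (with |y| ≤ 40): (-5, -2).


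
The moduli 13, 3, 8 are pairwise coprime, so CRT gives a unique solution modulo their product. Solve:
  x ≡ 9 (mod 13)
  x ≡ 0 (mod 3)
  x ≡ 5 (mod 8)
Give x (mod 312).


Moduli 13, 3, 8 are pairwise coprime; by CRT there is a unique solution modulo M = 13 · 3 · 8 = 312.
Solve pairwise, accumulating the modulus:
  Start with x ≡ 9 (mod 13).
  Combine with x ≡ 0 (mod 3): since gcd(13, 3) = 1, we get a unique residue mod 39.
    Write x = 9 + 13·t and substitute into x ≡ 0 (mod 3): 13·t ≡ 0 − 9 = -9 (mod 3).
    Reduce coefficients mod 3: 1·t ≡ 0 (mod 3).
    So t ≡ 0 (mod 3).
    Then x = 9 + 13·0 = 9, valid modulo lcm(13, 3) = 39: x ≡ 9 (mod 39).
  Combine with x ≡ 5 (mod 8): since gcd(39, 8) = 1, we get a unique residue mod 312.
    Write x = 9 + 39·t and substitute into x ≡ 5 (mod 8): 39·t ≡ 5 − 9 = -4 (mod 8).
    Reduce coefficients mod 8: 7·t ≡ 4 (mod 8).
    The inverse of 7 mod 8 is 7 (since 7·7 = 49 = 6·8 + 1), so t ≡ 7·4 = 28 ≡ 4 (mod 8).
    Then x = 9 + 39·4 = 165, valid modulo lcm(39, 8) = 312: x ≡ 165 (mod 312).
Verify: 165 mod 13 = 9 ✓, 165 mod 3 = 0 ✓, 165 mod 8 = 5 ✓.

x ≡ 165 (mod 312).


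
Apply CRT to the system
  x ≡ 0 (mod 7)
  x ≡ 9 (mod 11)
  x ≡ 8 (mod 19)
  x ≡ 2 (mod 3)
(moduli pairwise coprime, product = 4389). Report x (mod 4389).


Product of moduli M = 7 · 11 · 19 · 3 = 4389.
Merge one congruence at a time:
  Start: x ≡ 0 (mod 7).
  Combine with x ≡ 9 (mod 11); new modulus lcm = 77.
    Write x = 0 + 7·t and substitute into x ≡ 9 (mod 11): 7·t ≡ 9 − 0 = 9 (mod 11).
    The inverse of 7 mod 11 is 8 (since 7·8 = 56 = 5·11 + 1), so t ≡ 8·9 = 72 ≡ 6 (mod 11).
    Then x = 0 + 7·6 = 42, valid modulo lcm(7, 11) = 77: x ≡ 42 (mod 77).
  Combine with x ≡ 8 (mod 19); new modulus lcm = 1463.
    Write x = 42 + 77·t and substitute into x ≡ 8 (mod 19): 77·t ≡ 8 − 42 = -34 (mod 19).
    Reduce coefficients mod 19: 1·t ≡ 4 (mod 19).
    So t ≡ 4 (mod 19).
    Then x = 42 + 77·4 = 350, valid modulo lcm(77, 19) = 1463: x ≡ 350 (mod 1463).
  Combine with x ≡ 2 (mod 3); new modulus lcm = 4389.
    Write x = 350 + 1463·t and substitute into x ≡ 2 (mod 3): 1463·t ≡ 2 − 350 = -348 (mod 3).
    Reduce coefficients mod 3: 2·t ≡ 0 (mod 3).
    The inverse of 2 mod 3 is 2 (since 2·2 = 4 = 1·3 + 1), so t ≡ 2·0 = 0 ≡ 0 (mod 3).
    Then x = 350 + 1463·0 = 350, valid modulo lcm(1463, 3) = 4389: x ≡ 350 (mod 4389).
Verify against each original: 350 mod 7 = 0, 350 mod 11 = 9, 350 mod 19 = 8, 350 mod 3 = 2.

x ≡ 350 (mod 4389).


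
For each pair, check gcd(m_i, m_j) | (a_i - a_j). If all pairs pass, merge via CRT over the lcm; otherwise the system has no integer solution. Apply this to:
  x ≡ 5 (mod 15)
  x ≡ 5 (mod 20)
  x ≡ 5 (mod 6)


Moduli 15, 20, 6 are not pairwise coprime, so CRT works modulo lcm(m_i) when all pairwise compatibility conditions hold.
Pairwise compatibility: gcd(m_i, m_j) must divide a_i - a_j for every pair.
Merge one congruence at a time:
  Start: x ≡ 5 (mod 15).
  Combine with x ≡ 5 (mod 20): gcd(15, 20) = 5; 5 - 5 = 0, which IS divisible by 5, so compatible.
    Write x = 5 + 15·t and substitute into x ≡ 5 (mod 20): 15·t ≡ 5 − 5 = 0 (mod 20).
    Divide the congruence (and modulus) by g = 5: 3·t ≡ 0 (mod 4).
    The inverse of 3 mod 4 is 3 (since 3·3 = 9 = 2·4 + 1), so t ≡ 3·0 = 0 ≡ 0 (mod 4).
    Then x = 5 + 15·0 = 5, valid modulo lcm(15, 20) = 60: x ≡ 5 (mod 60).
  Combine with x ≡ 5 (mod 6): gcd(60, 6) = 6; 5 - 5 = 0, which IS divisible by 6, so compatible.
    Write x = 5 + 60·t and substitute into x ≡ 5 (mod 6): 60·t ≡ 5 − 5 = 0 (mod 6).
    Divide the congruence (and modulus) by g = 6: 10·t ≡ 0 (mod 1).
    Modulo 1 every t works; take t = 0.
    Then x = 5 + 60·0 = 5, valid modulo lcm(60, 6) = 60: x ≡ 5 (mod 60).
Verify: 5 mod 15 = 5, 5 mod 20 = 5, 5 mod 6 = 5.

x ≡ 5 (mod 60).


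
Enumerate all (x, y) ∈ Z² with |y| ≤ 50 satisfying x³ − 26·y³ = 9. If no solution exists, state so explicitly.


The equation is x³ - 26y³ = 9. For fixed y, x³ = 26·y³ + 9, so a solution requires the RHS to be a perfect cube.
Strategy: iterate y from -50 to 50, compute RHS = 26·y³ + 9, and check whether it is a (positive or negative) perfect cube.
Check small values of y:
  y = 0: RHS = 9 is not a perfect cube.
  y = 1: RHS = 35 is not a perfect cube.
  y = -1: RHS = -17 is not a perfect cube.
  y = 2: RHS = 217 is not a perfect cube.
  y = -2: RHS = -199 is not a perfect cube.
  y = 3: RHS = 711 is not a perfect cube.
  y = -3: RHS = -693 is not a perfect cube.
Continuing the search up to |y| = 50 finds no solutions either.
No (x, y) in the scanned range satisfies the equation.

No integer solutions with |y| ≤ 50.


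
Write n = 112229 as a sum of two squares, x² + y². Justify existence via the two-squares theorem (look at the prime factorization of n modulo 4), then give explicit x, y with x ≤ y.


Step 1: Factor n = 112229 = 13 · 89 · 97.
Step 2: Check the mod-4 condition on each prime factor: 13 ≡ 1 (mod 4), exponent 1; 89 ≡ 1 (mod 4), exponent 1; 97 ≡ 1 (mod 4), exponent 1.
All primes ≡ 3 (mod 4) appear to even exponent (or don't appear), so by the two-squares theorem n IS expressible as a sum of two squares.
Step 3: Build a representation. Here n = 13 · 89 · 97 is a product of primes ≡ 1 (mod 4). Each prime p ≡ 1 (mod 4) is itself a sum of two squares; find a² by testing p − a² for a perfect square:
  13: 13 − 1² = 12, 13 − 2² = 9 = 3² ⇒ 13 = 2² + 3².
  89: 89 − 1² = 88, 89 − 2² = 85, 89 − 3² = 80, 89 − 4² = 73, 89 − 5² = 64 = 8² ⇒ 89 = 5² + 8².
  97: 97 − 1² = 96, 97 − 2² = 93, 97 − 3² = 88, 97 − 4² = 81 = 9² ⇒ 97 = 4² + 9².
  Combine using the Brahmagupta–Fibonacci identity (a² + b²)(c² + d²) = (ac − bd)² + (ad + bc)² = (ac + bd)² + (ad − bc)²:
  13 · 89 = 1157: from (2² + 3²)(5² + 8²), take (2·5 − 3·8, 2·8 + 3·5) = (10 − 24, 16 + 15) = (-14, 31); dropping signs (only squares matter) gives (14, 31); check 14² + 31² = 196 + 961 = 1157 ✓.
  1157 · 97 = 112229: from (14² + 31²)(4² + 9²), take (14·4 − 31·9, 14·9 + 31·4) = (56 − 279, 126 + 124) = (-223, 250); dropping signs (only squares matter) gives (223, 250); check 223² + 250² = 49729 + 62500 = 112229 ✓.
Step 4: Order so x ≤ y and verify: 223² + 250² = 49729 + 62500 = 112229 = n. ✓

n = 112229 = 223² + 250² (one valid representation with x ≤ y).


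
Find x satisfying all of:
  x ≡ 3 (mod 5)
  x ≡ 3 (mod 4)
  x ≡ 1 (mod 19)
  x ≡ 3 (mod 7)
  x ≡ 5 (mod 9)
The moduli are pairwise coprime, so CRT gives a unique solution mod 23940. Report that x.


Product of moduli M = 5 · 4 · 19 · 7 · 9 = 23940.
Merge one congruence at a time:
  Start: x ≡ 3 (mod 5).
  Combine with x ≡ 3 (mod 4); new modulus lcm = 20.
    Write x = 3 + 5·t and substitute into x ≡ 3 (mod 4): 5·t ≡ 3 − 3 = 0 (mod 4).
    Reduce coefficients mod 4: 1·t ≡ 0 (mod 4).
    So t ≡ 0 (mod 4).
    Then x = 3 + 5·0 = 3, valid modulo lcm(5, 4) = 20: x ≡ 3 (mod 20).
  Combine with x ≡ 1 (mod 19); new modulus lcm = 380.
    Write x = 3 + 20·t and substitute into x ≡ 1 (mod 19): 20·t ≡ 1 − 3 = -2 (mod 19).
    Reduce coefficients mod 19: 1·t ≡ 17 (mod 19).
    So t ≡ 17 (mod 19).
    Then x = 3 + 20·17 = 343, valid modulo lcm(20, 19) = 380: x ≡ 343 (mod 380).
  Combine with x ≡ 3 (mod 7); new modulus lcm = 2660.
    Write x = 343 + 380·t and substitute into x ≡ 3 (mod 7): 380·t ≡ 3 − 343 = -340 (mod 7).
    Reduce coefficients mod 7: 2·t ≡ 3 (mod 7).
    The inverse of 2 mod 7 is 4 (since 2·4 = 8 = 1·7 + 1), so t ≡ 4·3 = 12 ≡ 5 (mod 7).
    Then x = 343 + 380·5 = 2243, valid modulo lcm(380, 7) = 2660: x ≡ 2243 (mod 2660).
  Combine with x ≡ 5 (mod 9); new modulus lcm = 23940.
    Write x = 2243 + 2660·t and substitute into x ≡ 5 (mod 9): 2660·t ≡ 5 − 2243 = -2238 (mod 9).
    Reduce coefficients mod 9: 5·t ≡ 3 (mod 9).
    The inverse of 5 mod 9 is 2 (since 5·2 = 10 = 1·9 + 1), so t ≡ 2·3 = 6 ≡ 6 (mod 9).
    Then x = 2243 + 2660·6 = 18203, valid modulo lcm(2660, 9) = 23940: x ≡ 18203 (mod 23940).
Verify against each original: 18203 mod 5 = 3, 18203 mod 4 = 3, 18203 mod 19 = 1, 18203 mod 7 = 3, 18203 mod 9 = 5.

x ≡ 18203 (mod 23940).


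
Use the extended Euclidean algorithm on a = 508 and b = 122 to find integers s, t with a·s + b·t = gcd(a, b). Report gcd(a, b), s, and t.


Euclidean algorithm on (508, 122) — divide until remainder is 0:
  508 = 4 · 122 + 20
  122 = 6 · 20 + 2
  20 = 10 · 2 + 0
gcd(508, 122) = 2.
Track Bezout coefficients alongside the remainders: start with r₀ = 508 = a·1 + b·0 (s = 1, t = 0) and r₁ = 122 = a·0 + b·1 (s = 0, t = 1); each new remainder r_{k+1} = r_{k-1} − q_k·r_k inherits s_{k+1} = s_{k-1} − q_k·s_k, t_{k+1} = t_{k-1} − q_k·t_k, so r_k = a·s_k + b·t_k at every step:
  q = 4: r = 20, s = 1 − 4·0 = 1, t = 0 − 4·1 = -4  (check: 508·1 + 122·(-4) = 20)
  q = 6: r = 2, s = 0 − 6·1 = -6, t = 1 − 6·(-4) = 25  (check: 508·(-6) + 122·25 = 2)
The row with r = 2 (the gcd) gives the Bezout coefficients s = -6, t = 25.
Result: 508 · (-6) + 122 · (25) = 2.

gcd(508, 122) = 2; s = -6, t = 25 (check: 508·(-6) + 122·25 = 2).


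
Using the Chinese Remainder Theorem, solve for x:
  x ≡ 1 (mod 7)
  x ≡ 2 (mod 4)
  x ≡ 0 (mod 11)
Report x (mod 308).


Moduli 7, 4, 11 are pairwise coprime; by CRT there is a unique solution modulo M = 7 · 4 · 11 = 308.
Solve pairwise, accumulating the modulus:
  Start with x ≡ 1 (mod 7).
  Combine with x ≡ 2 (mod 4): since gcd(7, 4) = 1, we get a unique residue mod 28.
    Write x = 1 + 7·t and substitute into x ≡ 2 (mod 4): 7·t ≡ 2 − 1 = 1 (mod 4).
    Reduce coefficients mod 4: 3·t ≡ 1 (mod 4).
    The inverse of 3 mod 4 is 3 (since 3·3 = 9 = 2·4 + 1), so t ≡ 3·1 = 3 ≡ 3 (mod 4).
    Then x = 1 + 7·3 = 22, valid modulo lcm(7, 4) = 28: x ≡ 22 (mod 28).
  Combine with x ≡ 0 (mod 11): since gcd(28, 11) = 1, we get a unique residue mod 308.
    Write x = 22 + 28·t and substitute into x ≡ 0 (mod 11): 28·t ≡ 0 − 22 = -22 (mod 11).
    Reduce coefficients mod 11: 6·t ≡ 0 (mod 11).
    The inverse of 6 mod 11 is 2 (since 6·2 = 12 = 1·11 + 1), so t ≡ 2·0 = 0 ≡ 0 (mod 11).
    Then x = 22 + 28·0 = 22, valid modulo lcm(28, 11) = 308: x ≡ 22 (mod 308).
Verify: 22 mod 7 = 1 ✓, 22 mod 4 = 2 ✓, 22 mod 11 = 0 ✓.

x ≡ 22 (mod 308).


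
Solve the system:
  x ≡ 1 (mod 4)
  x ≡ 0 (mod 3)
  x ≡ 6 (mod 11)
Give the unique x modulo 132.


Moduli 4, 3, 11 are pairwise coprime; by CRT there is a unique solution modulo M = 4 · 3 · 11 = 132.
Solve pairwise, accumulating the modulus:
  Start with x ≡ 1 (mod 4).
  Combine with x ≡ 0 (mod 3): since gcd(4, 3) = 1, we get a unique residue mod 12.
    Write x = 1 + 4·t and substitute into x ≡ 0 (mod 3): 4·t ≡ 0 − 1 = -1 (mod 3).
    Reduce coefficients mod 3: 1·t ≡ 2 (mod 3).
    So t ≡ 2 (mod 3).
    Then x = 1 + 4·2 = 9, valid modulo lcm(4, 3) = 12: x ≡ 9 (mod 12).
  Combine with x ≡ 6 (mod 11): since gcd(12, 11) = 1, we get a unique residue mod 132.
    Write x = 9 + 12·t and substitute into x ≡ 6 (mod 11): 12·t ≡ 6 − 9 = -3 (mod 11).
    Reduce coefficients mod 11: 1·t ≡ 8 (mod 11).
    So t ≡ 8 (mod 11).
    Then x = 9 + 12·8 = 105, valid modulo lcm(12, 11) = 132: x ≡ 105 (mod 132).
Verify: 105 mod 4 = 1 ✓, 105 mod 3 = 0 ✓, 105 mod 11 = 6 ✓.

x ≡ 105 (mod 132).


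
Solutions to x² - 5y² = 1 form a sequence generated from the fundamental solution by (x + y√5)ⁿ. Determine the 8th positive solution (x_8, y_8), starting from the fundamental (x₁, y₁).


Step 1: Find the fundamental solution (x₁, y₁) of x² - 5y² = 1.
  Expand √5 as a continued fraction. a₀ = ⌊√5⌋ = 2; iterate m_{k+1} = d_k·a_k − m_k, d_{k+1} = (5 − m_{k+1}²)/d_k, a_{k+1} = ⌊(a₀ + m_{k+1})/d_{k+1}⌋ (starting m₀ = 0, d₀ = 1), with convergents p_k = a_k·p_{k-1} + p_{k-2}, q_k = a_k·q_{k-1} + q_{k-2} (p₋₁ = 1, q₋₁ = 0):
  k = 0: a₀ = 2; p₀/q₀ = 2/1; p₀² − 5·q₀² = 4 − 5 = -1.
  k = 1: m = 2, d = 1, a = ⌊(2 + 2)/1⌋ = 4; p/q = (4·2 + 1)/(4·1 + 0) = 9/4; p² − 5·q² = 81 − 80 = 1.
  The first convergent with p² − 5·q² = 1 gives the fundamental solution (x₁, y₁) = (9, 4).
Step 2: Apply the recurrence (x_{n+1}, y_{n+1}) = (x₁x_n + 5y₁y_n, x₁y_n + y₁x_n) repeatedly.
  From (x_1, y_1) = (9, 4): x_2 = 9·9 + 5·4·4 = 161; y_2 = 9·4 + 4·9 = 72.
  From (x_2, y_2) = (161, 72): x_3 = 9·161 + 5·4·72 = 2889; y_3 = 9·72 + 4·161 = 1292.
  From (x_3, y_3) = (2889, 1292): x_4 = 9·2889 + 5·4·1292 = 51841; y_4 = 9·1292 + 4·2889 = 23184.
  From (x_4, y_4) = (51841, 23184): x_5 = 9·51841 + 5·4·23184 = 930249; y_5 = 9·23184 + 4·51841 = 416020.
  From (x_5, y_5) = (930249, 416020): x_6 = 9·930249 + 5·4·416020 = 16692641; y_6 = 9·416020 + 4·930249 = 7465176.
  From (x_6, y_6) = (16692641, 7465176): x_7 = 9·16692641 + 5·4·7465176 = 299537289; y_7 = 9·7465176 + 4·16692641 = 133957148.
  From (x_7, y_7) = (299537289, 133957148): x_8 = 9·299537289 + 5·4·133957148 = 5374978561; y_8 = 9·133957148 + 4·299537289 = 2403763488.
Step 3: Verify x_8² - 5·y_8² = 28890394531209630721 - 28890394531209630720 = 1 (should be 1). ✓

(x_1, y_1) = (9, 4); (x_8, y_8) = (5374978561, 2403763488).


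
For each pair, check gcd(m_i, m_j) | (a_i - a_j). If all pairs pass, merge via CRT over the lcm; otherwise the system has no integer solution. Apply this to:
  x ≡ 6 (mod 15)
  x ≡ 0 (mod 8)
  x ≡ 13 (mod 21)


Moduli 15, 8, 21 are not pairwise coprime, so CRT works modulo lcm(m_i) when all pairwise compatibility conditions hold.
Pairwise compatibility: gcd(m_i, m_j) must divide a_i - a_j for every pair.
Merge one congruence at a time:
  Start: x ≡ 6 (mod 15).
  Combine with x ≡ 0 (mod 8): gcd(15, 8) = 1; 0 - 6 = -6, which IS divisible by 1, so compatible.
    Write x = 6 + 15·t and substitute into x ≡ 0 (mod 8): 15·t ≡ 0 − 6 = -6 (mod 8).
    Reduce coefficients mod 8: 7·t ≡ 2 (mod 8).
    The inverse of 7 mod 8 is 7 (since 7·7 = 49 = 6·8 + 1), so t ≡ 7·2 = 14 ≡ 6 (mod 8).
    Then x = 6 + 15·6 = 96, valid modulo lcm(15, 8) = 120: x ≡ 96 (mod 120).
  Combine with x ≡ 13 (mod 21): gcd(120, 21) = 3, and 13 - 96 = -83 is NOT divisible by 3.
    ⇒ system is inconsistent (no integer solution).

No solution (the system is inconsistent).


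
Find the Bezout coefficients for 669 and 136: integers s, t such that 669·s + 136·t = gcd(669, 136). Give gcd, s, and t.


Euclidean algorithm on (669, 136) — divide until remainder is 0:
  669 = 4 · 136 + 125
  136 = 1 · 125 + 11
  125 = 11 · 11 + 4
  11 = 2 · 4 + 3
  4 = 1 · 3 + 1
  3 = 3 · 1 + 0
gcd(669, 136) = 1.
Track Bezout coefficients alongside the remainders: start with r₀ = 669 = a·1 + b·0 (s = 1, t = 0) and r₁ = 136 = a·0 + b·1 (s = 0, t = 1); each new remainder r_{k+1} = r_{k-1} − q_k·r_k inherits s_{k+1} = s_{k-1} − q_k·s_k, t_{k+1} = t_{k-1} − q_k·t_k, so r_k = a·s_k + b·t_k at every step:
  q = 4: r = 125, s = 1 − 4·0 = 1, t = 0 − 4·1 = -4  (check: 669·1 + 136·(-4) = 125)
  q = 1: r = 11, s = 0 − 1·1 = -1, t = 1 − 1·(-4) = 5  (check: 669·(-1) + 136·5 = 11)
  q = 11: r = 4, s = 1 − 11·(-1) = 12, t = -4 − 11·5 = -59  (check: 669·12 + 136·(-59) = 4)
  q = 2: r = 3, s = -1 − 2·12 = -25, t = 5 − 2·(-59) = 123  (check: 669·(-25) + 136·123 = 3)
  q = 1: r = 1, s = 12 − 1·(-25) = 37, t = -59 − 1·123 = -182  (check: 669·37 + 136·(-182) = 1)
The row with r = 1 (the gcd) gives the Bezout coefficients s = 37, t = -182.
Result: 669 · (37) + 136 · (-182) = 1.

gcd(669, 136) = 1; s = 37, t = -182 (check: 669·37 + 136·(-182) = 1).


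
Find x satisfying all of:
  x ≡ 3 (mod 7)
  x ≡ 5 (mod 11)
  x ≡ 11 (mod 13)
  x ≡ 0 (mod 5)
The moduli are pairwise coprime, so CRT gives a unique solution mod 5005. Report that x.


Product of moduli M = 7 · 11 · 13 · 5 = 5005.
Merge one congruence at a time:
  Start: x ≡ 3 (mod 7).
  Combine with x ≡ 5 (mod 11); new modulus lcm = 77.
    Write x = 3 + 7·t and substitute into x ≡ 5 (mod 11): 7·t ≡ 5 − 3 = 2 (mod 11).
    The inverse of 7 mod 11 is 8 (since 7·8 = 56 = 5·11 + 1), so t ≡ 8·2 = 16 ≡ 5 (mod 11).
    Then x = 3 + 7·5 = 38, valid modulo lcm(7, 11) = 77: x ≡ 38 (mod 77).
  Combine with x ≡ 11 (mod 13); new modulus lcm = 1001.
    Write x = 38 + 77·t and substitute into x ≡ 11 (mod 13): 77·t ≡ 11 − 38 = -27 (mod 13).
    Reduce coefficients mod 13: 12·t ≡ 12 (mod 13).
    The inverse of 12 mod 13 is 12 (since 12·12 = 144 = 11·13 + 1), so t ≡ 12·12 = 144 ≡ 1 (mod 13).
    Then x = 38 + 77·1 = 115, valid modulo lcm(77, 13) = 1001: x ≡ 115 (mod 1001).
  Combine with x ≡ 0 (mod 5); new modulus lcm = 5005.
    Write x = 115 + 1001·t and substitute into x ≡ 0 (mod 5): 1001·t ≡ 0 − 115 = -115 (mod 5).
    Reduce coefficients mod 5: 1·t ≡ 0 (mod 5).
    So t ≡ 0 (mod 5).
    Then x = 115 + 1001·0 = 115, valid modulo lcm(1001, 5) = 5005: x ≡ 115 (mod 5005).
Verify against each original: 115 mod 7 = 3, 115 mod 11 = 5, 115 mod 13 = 11, 115 mod 5 = 0.

x ≡ 115 (mod 5005).


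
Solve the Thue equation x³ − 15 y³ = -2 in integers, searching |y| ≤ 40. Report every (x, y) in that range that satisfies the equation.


The equation is x³ - 15y³ = -2. For fixed y, x³ = 15·y³ − 2, so a solution requires the RHS to be a perfect cube.
Strategy: iterate y from -40 to 40, compute RHS = 15·y³ − 2, and check whether it is a (positive or negative) perfect cube.
Check small values of y:
  y = 0: RHS = -2 is not a perfect cube.
  y = 1: RHS = 13 is not a perfect cube.
  y = -1: RHS = -17 is not a perfect cube.
  y = 2: RHS = 118 is not a perfect cube.
  y = -2: RHS = -122 is not a perfect cube.
  y = 3: RHS = 403 is not a perfect cube.
  y = -3: RHS = -407 is not a perfect cube.
Continuing the search up to |y| = 40 finds no solutions either.
No (x, y) in the scanned range satisfies the equation.

No integer solutions with |y| ≤ 40.


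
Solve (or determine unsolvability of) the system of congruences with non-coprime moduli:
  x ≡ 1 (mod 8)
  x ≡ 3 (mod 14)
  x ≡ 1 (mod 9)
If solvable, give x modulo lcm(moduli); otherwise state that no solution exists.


Moduli 8, 14, 9 are not pairwise coprime, so CRT works modulo lcm(m_i) when all pairwise compatibility conditions hold.
Pairwise compatibility: gcd(m_i, m_j) must divide a_i - a_j for every pair.
Merge one congruence at a time:
  Start: x ≡ 1 (mod 8).
  Combine with x ≡ 3 (mod 14): gcd(8, 14) = 2; 3 - 1 = 2, which IS divisible by 2, so compatible.
    Write x = 1 + 8·t and substitute into x ≡ 3 (mod 14): 8·t ≡ 3 − 1 = 2 (mod 14).
    Divide the congruence (and modulus) by g = 2: 4·t ≡ 1 (mod 7).
    The inverse of 4 mod 7 is 2 (since 4·2 = 8 = 1·7 + 1), so t ≡ 2·1 = 2 ≡ 2 (mod 7).
    Then x = 1 + 8·2 = 17, valid modulo lcm(8, 14) = 56: x ≡ 17 (mod 56).
  Combine with x ≡ 1 (mod 9): gcd(56, 9) = 1; 1 - 17 = -16, which IS divisible by 1, so compatible.
    Write x = 17 + 56·t and substitute into x ≡ 1 (mod 9): 56·t ≡ 1 − 17 = -16 (mod 9).
    Reduce coefficients mod 9: 2·t ≡ 2 (mod 9).
    The inverse of 2 mod 9 is 5 (since 2·5 = 10 = 1·9 + 1), so t ≡ 5·2 = 10 ≡ 1 (mod 9).
    Then x = 17 + 56·1 = 73, valid modulo lcm(56, 9) = 504: x ≡ 73 (mod 504).
Verify: 73 mod 8 = 1, 73 mod 14 = 3, 73 mod 9 = 1.

x ≡ 73 (mod 504).
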